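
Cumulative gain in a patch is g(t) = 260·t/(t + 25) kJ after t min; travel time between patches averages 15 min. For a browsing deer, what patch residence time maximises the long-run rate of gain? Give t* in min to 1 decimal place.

Optimal t* satisfies g'(t*) = g(t*)/(T + t*).
g'(t) = 260·25/(t + 25)². Setting 260·25/(t+25)² = 260t/[(t+25)(15+t)] gives 25(15+t) = t(t+25), so t² = 25×15 = 375.
t* = √375 = 19.36 min.

19.4 min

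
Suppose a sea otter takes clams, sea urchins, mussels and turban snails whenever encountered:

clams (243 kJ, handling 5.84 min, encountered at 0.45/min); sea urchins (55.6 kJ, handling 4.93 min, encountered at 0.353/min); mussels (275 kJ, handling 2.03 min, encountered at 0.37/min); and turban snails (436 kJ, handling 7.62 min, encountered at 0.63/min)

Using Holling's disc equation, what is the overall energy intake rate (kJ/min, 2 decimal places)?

46.28 kJ/min

R = (0.45×243 + 0.353×55.6 + 0.37×275 + 0.63×436) / (1 + 0.45×5.84 + 0.353×4.93 + 0.37×2.03 + 0.63×7.62) = 505.4/10.92 = 46.28 kJ/min.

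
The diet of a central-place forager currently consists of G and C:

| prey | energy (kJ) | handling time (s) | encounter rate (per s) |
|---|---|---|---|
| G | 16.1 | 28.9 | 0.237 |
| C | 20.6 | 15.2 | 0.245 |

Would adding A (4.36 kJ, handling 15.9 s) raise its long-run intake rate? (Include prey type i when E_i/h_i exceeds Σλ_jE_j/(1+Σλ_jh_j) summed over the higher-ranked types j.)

No

Current rate: (0.237×16.1 + 0.245×20.6)/(1 + 0.237×28.9 + 0.245×15.2) = 0.7658 kJ/s.
A: E/h = 4.36/15.9 = 0.2742 kJ/s.
0.2742 < 0.7658, so adding A would lower the average — exclude it.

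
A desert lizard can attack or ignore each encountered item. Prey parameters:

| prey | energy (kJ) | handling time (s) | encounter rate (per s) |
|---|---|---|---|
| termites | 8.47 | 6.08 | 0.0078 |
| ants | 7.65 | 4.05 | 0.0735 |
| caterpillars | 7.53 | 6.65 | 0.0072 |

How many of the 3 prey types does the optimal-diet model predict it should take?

Rank by E/h (kJ/s): ants 1.89, termites 1.39, caterpillars 1.13. Include each in turn until the next type's E/h falls below the running intake rate.
Rate on top 1: 0.4333. termites: 1.39 > 0.4333 → include.
Rate on top 2: 0.4671. caterpillars: 1.13 > 0.4671 → include.
Optimal diet: ants, termites, caterpillars — 3 of 3 types.

3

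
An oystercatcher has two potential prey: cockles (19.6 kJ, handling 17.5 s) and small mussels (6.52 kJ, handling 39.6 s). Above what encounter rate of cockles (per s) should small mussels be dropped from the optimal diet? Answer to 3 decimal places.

Drop small mussels once their profitability E₂/h₂ falls below the rate achievable on cockles alone: E₂/h₂ = λE₁/(1 + λh₁).
Solve for λ: λE₁h₂ = E₂(1 + λh₁) → λ(E₁h₂ − E₂h₁) = E₂ → λ = E₂/(E₁h₂ − E₂h₁).
λ = 6.52/(19.6×39.6 − 6.52×17.5) = 6.52/662.1 = 0.009848 per s.

0.010 per s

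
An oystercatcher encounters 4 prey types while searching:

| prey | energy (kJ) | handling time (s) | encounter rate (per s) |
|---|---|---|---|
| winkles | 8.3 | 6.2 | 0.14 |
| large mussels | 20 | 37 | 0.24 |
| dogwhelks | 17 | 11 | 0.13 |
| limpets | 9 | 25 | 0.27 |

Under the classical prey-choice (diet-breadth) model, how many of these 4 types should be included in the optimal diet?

Rank by E/h (kJ/s): dogwhelks 1.55, winkles 1.34, large mussels 0.541, limpets 0.36. Include each in turn until the next type's E/h falls below the running intake rate.
Rate on top 1: 0.9095. winkles: 1.34 > 0.9095 → include.
Rate on top 2: 1.022. large mussels: 0.541 < 1.022 → exclude; stop.
Optimal diet: dogwhelks, winkles — 2 of 4 types.

2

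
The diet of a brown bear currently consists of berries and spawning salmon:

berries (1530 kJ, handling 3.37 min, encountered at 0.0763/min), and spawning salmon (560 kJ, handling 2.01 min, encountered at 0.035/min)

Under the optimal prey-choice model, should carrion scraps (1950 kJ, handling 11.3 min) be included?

Yes

Intake rate on the current diet: R = (0.0763×1530 + 0.035×560) / (1 + 0.0763×3.37 + 0.035×2.01) = 136.3/1.327 = 102.7 kJ/min.
Profitability of carrion scraps: 1950/11.3 = 172.6 kJ/min.
172.6 > 102.7, so adding carrion scraps raises the average — include it.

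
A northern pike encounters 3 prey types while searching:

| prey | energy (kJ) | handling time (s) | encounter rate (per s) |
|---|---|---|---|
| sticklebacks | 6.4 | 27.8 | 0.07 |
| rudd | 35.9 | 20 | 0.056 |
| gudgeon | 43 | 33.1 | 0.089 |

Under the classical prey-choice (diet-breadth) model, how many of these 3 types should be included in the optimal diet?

Profitabilities (E/h, kJ/s): rudd 1.79, gudgeon 1.3, sticklebacks 0.23. Add prey in this order while the next type's profitability exceeds the intake rate on those already taken.
Rate on top 1: 0.9483. gudgeon: 1.3 > 0.9483 → include.
Rate on top 2: 1.152. sticklebacks: 0.23 < 1.152 → exclude; stop.
Optimal diet: rudd, gudgeon — 2 of 3 types.

2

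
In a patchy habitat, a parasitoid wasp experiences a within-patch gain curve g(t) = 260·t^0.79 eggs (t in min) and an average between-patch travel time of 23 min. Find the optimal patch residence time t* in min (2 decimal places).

By the marginal value theorem, leave when the instantaneous gain rate g'(t) equals the habitat-wide average g(t)/(T + t).
g'(t) = 0.79·260·t^-0.21. Setting 0.79·260·t^-0.21 = 260·t^0.79/(23+t) gives 0.79(23+t) = t, so 0.21·t = 0.79×23.
t* = 0.79×23/0.21 = 86.52 min.

86.52 min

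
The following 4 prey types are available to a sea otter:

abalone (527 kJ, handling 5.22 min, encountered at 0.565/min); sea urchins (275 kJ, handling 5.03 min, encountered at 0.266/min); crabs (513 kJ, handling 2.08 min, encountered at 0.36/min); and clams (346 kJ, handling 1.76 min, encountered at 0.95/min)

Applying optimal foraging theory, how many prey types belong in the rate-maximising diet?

Profitabilities (E/h, kJ/min): crabs 247, clams 197, abalone 101, sea urchins 54.7. Add prey in this order while the next type's profitability exceeds the intake rate on those already taken.
Rate on top 1: 105.6. clams: 197 > 105.6 → include.
Rate on top 2: 150.1. abalone: 101 < 150.1 → exclude; stop.
Optimal diet: crabs, clams — 2 of 4 types.

2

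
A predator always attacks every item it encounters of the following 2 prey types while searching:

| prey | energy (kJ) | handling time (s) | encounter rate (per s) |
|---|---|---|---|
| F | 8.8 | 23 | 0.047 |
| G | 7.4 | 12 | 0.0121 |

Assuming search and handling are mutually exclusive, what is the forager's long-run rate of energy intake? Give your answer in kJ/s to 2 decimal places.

0.23 kJ/s

R = Σλ_iE_i / (1 + Σλ_ih_i)
Numerator: 0.047×8.8 + 0.0121×7.4 = 0.5031
Denominator: 1 + 0.047×23 + 0.0121×12 = 2.226
R = 0.5031/2.226 = 0.226 kJ/s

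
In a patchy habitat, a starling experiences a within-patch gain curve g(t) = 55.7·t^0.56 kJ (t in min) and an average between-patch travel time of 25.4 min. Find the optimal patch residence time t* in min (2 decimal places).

32.33 min

By the marginal value theorem, leave when the instantaneous gain rate g'(t) equals the habitat-wide average g(t)/(T + t).
g'(t) = 0.56·55.7·t^-0.44. Setting 0.56·55.7·t^-0.44 = 55.7·t^0.56/(25.4+t) gives 0.56(25.4+t) = t, so 0.44·t = 0.56×25.4.
t* = 0.56×25.4/0.44 = 32.33 min.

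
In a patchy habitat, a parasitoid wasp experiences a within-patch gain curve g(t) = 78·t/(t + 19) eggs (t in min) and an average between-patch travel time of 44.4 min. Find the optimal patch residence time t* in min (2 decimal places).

29.04 min

By the marginal value theorem, leave when the instantaneous gain rate g'(t) equals the habitat-wide average g(t)/(T + t).
g'(t) = 78·19/(t + 19)². Setting 78·19/(t+19)² = 78t/[(t+19)(44.4+t)] gives 19(44.4+t) = t(t+19), so t² = 19×44.4 = 843.6.
t* = √843.6 = 29.04 min.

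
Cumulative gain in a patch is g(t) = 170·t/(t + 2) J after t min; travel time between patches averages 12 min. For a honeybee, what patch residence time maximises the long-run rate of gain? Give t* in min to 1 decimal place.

Maximise g(t)/(T+t): set derivative to zero → g'(t)(T+t) = g(t).
g'(t) = 170·2/(t + 2)². Setting 170·2/(t+2)² = 170t/[(t+2)(12+t)] gives 2(12+t) = t(t+2), so t² = 2×12 = 24.
t* = √24 = 4.899 min.

4.9 min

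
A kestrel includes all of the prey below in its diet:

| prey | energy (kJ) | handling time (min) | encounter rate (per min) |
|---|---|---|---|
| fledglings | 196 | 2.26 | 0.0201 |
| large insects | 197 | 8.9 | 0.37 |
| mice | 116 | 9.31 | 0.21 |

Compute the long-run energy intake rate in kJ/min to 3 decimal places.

16.078 kJ/min

Energy encountered per unit search time: 0.0201×196 + 0.37×197 + 0.21×116 = 101.2 kJ/min.
Handling time per unit search time: 0.0201×2.26 + 0.37×8.9 + 0.21×9.31 = 5.294.
Rate = 101.2/(1 + 5.294) = 16.08 kJ/min.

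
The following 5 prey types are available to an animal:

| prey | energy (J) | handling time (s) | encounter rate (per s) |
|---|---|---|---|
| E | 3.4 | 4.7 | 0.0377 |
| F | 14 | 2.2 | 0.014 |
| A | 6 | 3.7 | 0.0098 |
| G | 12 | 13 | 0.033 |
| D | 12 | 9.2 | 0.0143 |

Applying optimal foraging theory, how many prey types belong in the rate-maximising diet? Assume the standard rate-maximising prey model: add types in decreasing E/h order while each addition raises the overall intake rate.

5

Profitabilities (E/h, J/s): F 6.36, A 1.62, D 1.3, G 0.923, E 0.723. Add prey in this order while the next type's profitability exceeds the intake rate on those already taken.
Rate on top 1: 0.1901. A: 1.62 > 0.1901 → include.
Rate on top 2: 0.2388. D: 1.3 > 0.2388 → include.
Rate on top 3: 0.3557. G: 0.923 > 0.3557 → include.
Rate on top 4: 0.5053. E: 0.723 > 0.5053 → include.
Optimal diet: F, A, D, G, E — 5 of 5 types.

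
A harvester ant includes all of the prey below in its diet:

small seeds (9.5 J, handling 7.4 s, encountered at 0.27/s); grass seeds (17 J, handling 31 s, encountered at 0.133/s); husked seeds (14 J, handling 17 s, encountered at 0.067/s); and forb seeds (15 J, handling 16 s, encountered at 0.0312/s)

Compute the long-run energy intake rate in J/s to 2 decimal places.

0.71 J/s

R = (0.27×9.5 + 0.133×17 + 0.067×14 + 0.0312×15) / (1 + 0.27×7.4 + 0.133×31 + 0.067×17 + 0.0312×16) = 6.232/8.759 = 0.7115 J/s.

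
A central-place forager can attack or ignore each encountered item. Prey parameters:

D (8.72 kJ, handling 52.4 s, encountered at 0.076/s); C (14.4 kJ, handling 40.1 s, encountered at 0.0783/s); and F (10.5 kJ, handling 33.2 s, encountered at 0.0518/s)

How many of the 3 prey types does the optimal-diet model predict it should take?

2

Profitabilities (E/h, kJ/s): C 0.359, F 0.316, D 0.166. Add prey in this order while the next type's profitability exceeds the intake rate on those already taken.
Rate on top 1: 0.2724. F: 0.316 > 0.2724 → include.
Rate on top 2: 0.2852. D: 0.166 < 0.2852 → exclude; stop.
Optimal diet: C, F — 2 of 3 types.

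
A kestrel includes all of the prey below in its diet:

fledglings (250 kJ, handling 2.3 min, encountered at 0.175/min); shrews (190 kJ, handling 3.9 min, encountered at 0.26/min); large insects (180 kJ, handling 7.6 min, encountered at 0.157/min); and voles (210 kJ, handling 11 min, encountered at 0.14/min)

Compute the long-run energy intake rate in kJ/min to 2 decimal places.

R = Σλ_iE_i / (1 + Σλ_ih_i)
Numerator: 0.175×250 + 0.26×190 + 0.157×180 + 0.14×210 = 150.8
Denominator: 1 + 0.175×2.3 + 0.26×3.9 + 0.157×7.6 + 0.14×11 = 5.15
R = 150.8/5.15 = 29.29 kJ/min

29.29 kJ/min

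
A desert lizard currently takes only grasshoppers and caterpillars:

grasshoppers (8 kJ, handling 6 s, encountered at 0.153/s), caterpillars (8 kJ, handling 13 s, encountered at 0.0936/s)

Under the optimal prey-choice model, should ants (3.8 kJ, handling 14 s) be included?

On grasshoppers and caterpillars alone, R = ΣλE/(1+Σλh) = 1.973/3.135 = 0.6293 kJ/s.
Profitability of ants: 3.8/14 = 0.2714 kJ/s.
Since 0.2714 < R, time spent handling ants is better spent searching.

No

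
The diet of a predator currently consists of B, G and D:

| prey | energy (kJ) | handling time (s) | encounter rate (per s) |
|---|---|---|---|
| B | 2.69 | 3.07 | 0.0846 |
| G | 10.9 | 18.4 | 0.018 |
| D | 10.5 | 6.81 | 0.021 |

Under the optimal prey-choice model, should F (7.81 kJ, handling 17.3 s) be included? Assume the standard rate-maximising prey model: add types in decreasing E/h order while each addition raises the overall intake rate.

Yes

Intake rate on the current diet: R = (0.0846×2.69 + 0.018×10.9 + 0.021×10.5) / (1 + 0.0846×3.07 + 0.018×18.4 + 0.021×6.81) = 0.6443/1.734 = 0.3716 kJ/s.
Profitability of F: 7.81/17.3 = 0.4514 kJ/s.
0.4514 > 0.3716, so adding F raises the average — include it.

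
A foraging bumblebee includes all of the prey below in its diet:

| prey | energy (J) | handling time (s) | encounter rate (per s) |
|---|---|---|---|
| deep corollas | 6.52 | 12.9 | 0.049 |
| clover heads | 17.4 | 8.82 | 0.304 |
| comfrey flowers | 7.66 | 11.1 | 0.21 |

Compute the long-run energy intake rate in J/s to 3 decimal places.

1.086 J/s

R = (0.049×6.52 + 0.304×17.4 + 0.21×7.66) / (1 + 0.049×12.9 + 0.304×8.82 + 0.21×11.1) = 7.218/6.644 = 1.086 J/s.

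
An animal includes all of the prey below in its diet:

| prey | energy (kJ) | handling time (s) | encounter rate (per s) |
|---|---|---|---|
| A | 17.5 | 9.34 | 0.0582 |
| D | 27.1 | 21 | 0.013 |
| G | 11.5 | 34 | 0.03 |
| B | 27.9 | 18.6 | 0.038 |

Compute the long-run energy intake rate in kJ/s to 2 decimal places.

Energy encountered per unit search time: 0.0582×17.5 + 0.013×27.1 + 0.03×11.5 + 0.038×27.9 = 2.776 kJ/s.
Handling time per unit search time: 0.0582×9.34 + 0.013×21 + 0.03×34 + 0.038×18.6 = 2.543.
Rate = 2.776/(1 + 2.543) = 0.7834 kJ/s.

0.78 kJ/s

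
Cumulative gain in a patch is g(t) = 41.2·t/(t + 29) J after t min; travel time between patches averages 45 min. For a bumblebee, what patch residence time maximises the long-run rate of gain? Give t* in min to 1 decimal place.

By the marginal value theorem, leave when the instantaneous gain rate g'(t) equals the habitat-wide average g(t)/(T + t).
g'(t) = 41.2·29/(t + 29)². Setting 41.2·29/(t+29)² = 41.2t/[(t+29)(45+t)] gives 29(45+t) = t(t+29), so t² = 29×45 = 1305.
t* = √1305 = 36.12 min.

36.1 min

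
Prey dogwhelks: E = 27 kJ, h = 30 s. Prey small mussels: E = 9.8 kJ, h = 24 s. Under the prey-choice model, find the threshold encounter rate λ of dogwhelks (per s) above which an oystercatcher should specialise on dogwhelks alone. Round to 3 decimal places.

0.028 per s

The zero-one rule: include small mussels iff E₂/h₂ > λE₁/(1+λh₁). Equality gives the switch point.
λE₁h₂ = E₂ + λE₂h₁ ⇒ λ = E₂/(E₁h₂ − E₂h₁) = 9.8/(648 − 294) = 0.02768 per s.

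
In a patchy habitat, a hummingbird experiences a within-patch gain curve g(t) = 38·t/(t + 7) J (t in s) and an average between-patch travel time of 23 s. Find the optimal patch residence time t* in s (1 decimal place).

By the marginal value theorem, leave when the instantaneous gain rate g'(t) equals the habitat-wide average g(t)/(T + t).
g'(t) = 38·7/(t + 7)². Setting 38·7/(t+7)² = 38t/[(t+7)(23+t)] gives 7(23+t) = t(t+7), so t² = 7×23 = 161.
t* = √161 = 12.69 s.

12.7 s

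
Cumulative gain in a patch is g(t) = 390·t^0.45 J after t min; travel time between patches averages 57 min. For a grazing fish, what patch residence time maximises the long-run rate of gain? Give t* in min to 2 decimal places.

46.64 min

Optimal t* satisfies g'(t*) = g(t*)/(T + t*).
g'(t) = 0.45·390·t^-0.55. Setting 0.45·390·t^-0.55 = 390·t^0.45/(57+t) gives 0.45(57+t) = t, so 0.55·t = 0.45×57.
t* = 0.45×57/0.55 = 46.64 min.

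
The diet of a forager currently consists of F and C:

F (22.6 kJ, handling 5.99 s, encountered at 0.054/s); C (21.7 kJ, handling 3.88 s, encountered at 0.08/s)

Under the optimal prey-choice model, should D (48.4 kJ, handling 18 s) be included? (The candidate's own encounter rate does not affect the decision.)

Intake rate on the current diet: R = (0.054×22.6 + 0.08×21.7) / (1 + 0.054×5.99 + 0.08×3.88) = 2.956/1.634 = 1.809 kJ/s.
D: E/h = 48.4/18 = 2.689 kJ/s.
Since 2.689 > R, including D increases the long-run rate.

Yes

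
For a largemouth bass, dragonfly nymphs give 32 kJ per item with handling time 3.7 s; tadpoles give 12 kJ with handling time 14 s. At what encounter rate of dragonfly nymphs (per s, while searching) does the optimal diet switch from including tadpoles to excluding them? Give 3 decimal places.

0.030 per s

Drop tadpoles once their profitability E₂/h₂ falls below the rate achievable on dragonfly nymphs alone: E₂/h₂ = λE₁/(1 + λh₁).
Solve for λ: λE₁h₂ = E₂(1 + λh₁) → λ(E₁h₂ − E₂h₁) = E₂ → λ = E₂/(E₁h₂ − E₂h₁).
λ = 12/(32×14 − 12×3.7) = 12/403.6 = 0.02973 per s.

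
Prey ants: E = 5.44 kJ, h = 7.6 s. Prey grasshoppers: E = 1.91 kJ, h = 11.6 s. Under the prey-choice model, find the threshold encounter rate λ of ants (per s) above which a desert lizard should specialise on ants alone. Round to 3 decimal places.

At the threshold, the rate on ants alone equals the profitability of grasshoppers: λ·5.44/(1 + λ·7.6) = 1.91/11.6 = 0.1647.
Rearranging, λ(5.44 − 0.1647×7.6) = 0.1647, so λ = 0.1647/4.189 = 0.03931 per s.

0.039 per s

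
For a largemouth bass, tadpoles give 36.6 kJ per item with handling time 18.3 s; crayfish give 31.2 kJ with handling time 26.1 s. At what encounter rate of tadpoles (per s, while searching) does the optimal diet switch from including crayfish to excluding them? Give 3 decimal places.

Drop crayfish once their profitability E₂/h₂ falls below the rate achievable on tadpoles alone: E₂/h₂ = λE₁/(1 + λh₁).
Solve for λ: λE₁h₂ = E₂(1 + λh₁) → λ(E₁h₂ − E₂h₁) = E₂ → λ = E₂/(E₁h₂ − E₂h₁).
λ = 31.2/(36.6×26.1 − 31.2×18.3) = 31.2/384.3 = 0.08119 per s.

0.081 per s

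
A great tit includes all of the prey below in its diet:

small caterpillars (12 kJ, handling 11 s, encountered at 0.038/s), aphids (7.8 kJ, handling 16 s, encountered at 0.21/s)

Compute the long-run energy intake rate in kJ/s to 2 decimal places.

R = (0.038×12 + 0.21×7.8) / (1 + 0.038×11 + 0.21×16) = 2.094/4.778 = 0.4383 kJ/s.

0.44 kJ/s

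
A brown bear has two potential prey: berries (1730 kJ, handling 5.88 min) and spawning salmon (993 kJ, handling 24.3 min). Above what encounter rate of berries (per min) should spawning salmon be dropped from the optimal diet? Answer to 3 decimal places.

At the threshold, the rate on berries alone equals the profitability of spawning salmon: λ·1730/(1 + λ·5.88) = 993/24.3 = 40.86.
Rearranging, λ(1730 − 40.86×5.88) = 40.86, so λ = 40.86/1490 = 0.02743 per min.

0.027 per min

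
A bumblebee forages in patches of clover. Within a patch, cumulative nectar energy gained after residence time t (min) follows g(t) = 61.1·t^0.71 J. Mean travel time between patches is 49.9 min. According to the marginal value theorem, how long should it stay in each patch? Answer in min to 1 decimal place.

Optimal t* satisfies g'(t*) = g(t*)/(T + t*).
g'(t) = 0.71·61.1·t^-0.29. Setting 0.71·61.1·t^-0.29 = 61.1·t^0.71/(49.9+t) gives 0.71(49.9+t) = t, so 0.29·t = 0.71×49.9.
t* = 0.71×49.9/0.29 = 122.2 min.

122.2 min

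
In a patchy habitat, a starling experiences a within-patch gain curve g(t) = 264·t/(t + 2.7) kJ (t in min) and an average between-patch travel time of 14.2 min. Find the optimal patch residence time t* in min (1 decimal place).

6.2 min

By the marginal value theorem, leave when the instantaneous gain rate g'(t) equals the habitat-wide average g(t)/(T + t).
g'(t) = 264·2.7/(t + 2.7)². Setting 264·2.7/(t+2.7)² = 264t/[(t+2.7)(14.2+t)] gives 2.7(14.2+t) = t(t+2.7), so t² = 2.7×14.2 = 38.34.
t* = √38.34 = 6.192 min.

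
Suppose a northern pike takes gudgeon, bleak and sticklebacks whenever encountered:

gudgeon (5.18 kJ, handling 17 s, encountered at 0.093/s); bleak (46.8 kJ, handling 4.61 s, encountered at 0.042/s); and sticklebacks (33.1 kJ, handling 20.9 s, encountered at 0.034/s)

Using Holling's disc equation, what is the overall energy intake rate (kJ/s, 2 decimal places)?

1.03 kJ/s

R = (0.093×5.18 + 0.042×46.8 + 0.034×33.1) / (1 + 0.093×17 + 0.042×4.61 + 0.034×20.9) = 3.573/3.485 = 1.025 kJ/s.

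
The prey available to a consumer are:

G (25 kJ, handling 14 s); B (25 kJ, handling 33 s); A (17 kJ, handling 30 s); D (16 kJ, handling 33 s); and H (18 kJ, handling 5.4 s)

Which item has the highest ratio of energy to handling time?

In descending order of E/h:
H: 18/5.4 = 3.33 kJ/s
G: 25/14 = 1.79 kJ/s
B: 25/33 = 0.758 kJ/s
A: 17/30 = 0.567 kJ/s
D: 16/33 = 0.485 kJ/s

H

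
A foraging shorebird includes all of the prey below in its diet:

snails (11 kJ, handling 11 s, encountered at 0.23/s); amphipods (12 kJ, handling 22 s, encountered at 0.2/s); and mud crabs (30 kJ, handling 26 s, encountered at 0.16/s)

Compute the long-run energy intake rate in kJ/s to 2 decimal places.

Energy encountered per unit search time: 0.23×11 + 0.2×12 + 0.16×30 = 9.73 kJ/s.
Handling time per unit search time: 0.23×11 + 0.2×22 + 0.16×26 = 11.09.
Rate = 9.73/(1 + 11.09) = 0.8048 kJ/s.

0.80 kJ/s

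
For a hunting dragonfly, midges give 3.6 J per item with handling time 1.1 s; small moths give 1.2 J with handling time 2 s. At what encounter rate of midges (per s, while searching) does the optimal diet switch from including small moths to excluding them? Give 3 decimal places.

0.204 per s

At the threshold, the rate on midges alone equals the profitability of small moths: λ·3.6/(1 + λ·1.1) = 1.2/2 = 0.6.
Rearranging, λ(3.6 − 0.6×1.1) = 0.6, so λ = 0.6/2.94 = 0.2041 per s.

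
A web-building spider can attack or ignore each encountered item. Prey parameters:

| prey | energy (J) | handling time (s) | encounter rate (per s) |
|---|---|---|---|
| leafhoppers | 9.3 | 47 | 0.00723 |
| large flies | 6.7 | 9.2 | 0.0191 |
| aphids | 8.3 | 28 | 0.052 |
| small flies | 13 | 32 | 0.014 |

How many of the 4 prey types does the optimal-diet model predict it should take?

3

E/h in descending order: large flies 0.728, small flies 0.406, aphids 0.296, leafhoppers 0.198 J/s. The optimal diet is the largest prefix of this list for which every included type satisfies E_i/h_i > R on the types above it.
Rate on top 1: 0.1088. small flies: 0.406 > 0.1088 → include.
Rate on top 2: 0.1909. aphids: 0.296 > 0.1909 → include.
Rate on top 3: 0.2408. leafhoppers: 0.198 < 0.2408 → exclude; stop.
Optimal diet: large flies, small flies, aphids — 3 of 4 types.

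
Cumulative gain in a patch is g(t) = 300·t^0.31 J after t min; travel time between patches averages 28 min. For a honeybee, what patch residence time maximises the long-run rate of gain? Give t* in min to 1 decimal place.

By the marginal value theorem, leave when the instantaneous gain rate g'(t) equals the habitat-wide average g(t)/(T + t).
g'(t) = 0.31·300·t^-0.69. Setting 0.31·300·t^-0.69 = 300·t^0.31/(28+t) gives 0.31(28+t) = t, so 0.69·t = 0.31×28.
t* = 0.31×28/0.69 = 12.58 min.

12.6 min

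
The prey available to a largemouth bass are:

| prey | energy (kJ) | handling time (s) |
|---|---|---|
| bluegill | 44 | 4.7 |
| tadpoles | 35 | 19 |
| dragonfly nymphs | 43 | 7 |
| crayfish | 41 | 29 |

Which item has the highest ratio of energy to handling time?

bluegill

Profitability E/h (kJ/s): bluegill = 44/4.7 = 9.36, tadpoles = 35/19 = 1.84, dragonfly nymphs = 43/7 = 6.14, crayfish = 41/29 = 1.41.
Ranked: bluegill > dragonfly nymphs > tadpoles > crayfish.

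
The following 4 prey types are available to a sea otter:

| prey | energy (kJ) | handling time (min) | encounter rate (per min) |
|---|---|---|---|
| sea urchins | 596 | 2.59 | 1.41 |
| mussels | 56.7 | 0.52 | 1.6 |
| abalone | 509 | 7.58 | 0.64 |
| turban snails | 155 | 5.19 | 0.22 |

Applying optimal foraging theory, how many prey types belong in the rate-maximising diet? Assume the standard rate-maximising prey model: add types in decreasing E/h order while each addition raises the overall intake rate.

Rank by E/h (kJ/min): sea urchins 230, mussels 109, abalone 67.2, turban snails 29.9. Include each in turn until the next type's E/h falls below the running intake rate.
Rate on top 1: 180.6. mussels: 109 < 180.6 → exclude; stop.
Optimal diet: sea urchins — 1 of 4 types.

1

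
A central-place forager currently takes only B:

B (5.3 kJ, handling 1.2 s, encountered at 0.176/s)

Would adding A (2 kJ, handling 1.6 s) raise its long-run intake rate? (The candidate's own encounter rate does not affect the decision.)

Yes

Intake rate on the current diet: R = (0.176×5.3) / (1 + 0.176×1.2) = 0.9328/1.211 = 0.7701 kJ/s.
Profitability of A: 2/1.6 = 1.25 kJ/s.
Since 1.25 > R, including A increases the long-run rate.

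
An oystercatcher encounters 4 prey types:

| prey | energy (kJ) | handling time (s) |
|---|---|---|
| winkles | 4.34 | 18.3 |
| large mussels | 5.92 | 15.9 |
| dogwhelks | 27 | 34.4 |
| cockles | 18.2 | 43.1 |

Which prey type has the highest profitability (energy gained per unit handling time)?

Profitability E/h (kJ/s): winkles = 4.34/18.3 = 0.237, large mussels = 5.92/15.9 = 0.372, dogwhelks = 27/34.4 = 0.785, cockles = 18.2/43.1 = 0.422.
Ranked: dogwhelks > cockles > large mussels > winkles.

dogwhelks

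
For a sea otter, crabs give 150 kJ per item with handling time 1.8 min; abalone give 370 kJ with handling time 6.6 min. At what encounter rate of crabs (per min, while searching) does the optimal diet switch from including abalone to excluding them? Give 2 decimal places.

1.14 per min

The zero-one rule: include abalone iff E₂/h₂ > λE₁/(1+λh₁). Equality gives the switch point.
λE₁h₂ = E₂ + λE₂h₁ ⇒ λ = E₂/(E₁h₂ − E₂h₁) = 370/(990 − 666) = 1.142 per min.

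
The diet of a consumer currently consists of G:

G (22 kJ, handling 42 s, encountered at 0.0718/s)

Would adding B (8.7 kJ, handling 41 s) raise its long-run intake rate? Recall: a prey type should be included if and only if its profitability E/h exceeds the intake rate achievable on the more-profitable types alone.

No

Intake rate on the current diet: R = (0.0718×22) / (1 + 0.0718×42) = 1.58/4.016 = 0.3934 kJ/s.
B: E/h = 8.7/41 = 0.2122 kJ/s.
0.2122 < 0.3934, so adding B would lower the average — exclude it.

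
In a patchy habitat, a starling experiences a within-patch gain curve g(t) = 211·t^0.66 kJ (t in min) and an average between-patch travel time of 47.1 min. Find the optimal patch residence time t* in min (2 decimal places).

By the marginal value theorem, leave when the instantaneous gain rate g'(t) equals the habitat-wide average g(t)/(T + t).
g'(t) = 0.66·211·t^-0.34. Setting 0.66·211·t^-0.34 = 211·t^0.66/(47.1+t) gives 0.66(47.1+t) = t, so 0.34·t = 0.66×47.1.
t* = 0.66×47.1/0.34 = 91.43 min.

91.43 min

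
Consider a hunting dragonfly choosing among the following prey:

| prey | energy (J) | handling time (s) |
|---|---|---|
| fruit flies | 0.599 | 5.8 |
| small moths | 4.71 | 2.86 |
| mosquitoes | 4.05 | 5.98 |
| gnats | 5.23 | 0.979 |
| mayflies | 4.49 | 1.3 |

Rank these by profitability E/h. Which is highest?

In descending order of E/h:
gnats: 5.23/0.979 = 5.34 J/s
mayflies: 4.49/1.3 = 3.45 J/s
small moths: 4.71/2.86 = 1.65 J/s
mosquitoes: 4.05/5.98 = 0.677 J/s
fruit flies: 0.599/5.8 = 0.103 J/s

gnats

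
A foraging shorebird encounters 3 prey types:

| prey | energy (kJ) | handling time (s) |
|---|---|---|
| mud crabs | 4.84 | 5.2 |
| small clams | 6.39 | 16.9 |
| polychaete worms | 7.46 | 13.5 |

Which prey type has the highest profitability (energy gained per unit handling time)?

Profitability E/h (kJ/s): mud crabs = 4.84/5.2 = 0.931, small clams = 6.39/16.9 = 0.378, polychaete worms = 7.46/13.5 = 0.553.
Ranked: mud crabs > polychaete worms > small clams.

mud crabs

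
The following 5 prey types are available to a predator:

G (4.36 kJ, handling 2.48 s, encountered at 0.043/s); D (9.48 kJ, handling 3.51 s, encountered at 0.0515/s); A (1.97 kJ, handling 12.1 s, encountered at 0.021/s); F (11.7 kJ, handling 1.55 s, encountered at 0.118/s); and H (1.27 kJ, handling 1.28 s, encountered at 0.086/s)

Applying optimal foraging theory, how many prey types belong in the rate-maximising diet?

E/h in descending order: F 7.55, D 2.7, G 1.76, H 0.992, A 0.163 kJ/s. The optimal diet is the largest prefix of this list for which every included type satisfies E_i/h_i > R on the types above it.
Rate on top 1: 1.167. D: 2.7 > 1.167 → include.
Rate on top 2: 1.37. G: 1.76 > 1.37 → include.
Rate on top 3: 1.399. H: 0.992 < 1.399 → exclude; stop.
Optimal diet: F, D, G — 3 of 5 types.

3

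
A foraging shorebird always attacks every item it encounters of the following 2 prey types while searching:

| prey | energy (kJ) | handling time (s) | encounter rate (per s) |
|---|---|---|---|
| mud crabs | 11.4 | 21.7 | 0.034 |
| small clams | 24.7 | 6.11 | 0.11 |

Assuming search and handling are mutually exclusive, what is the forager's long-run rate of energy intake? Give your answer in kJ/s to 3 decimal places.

1.288 kJ/s

R = (0.034×11.4 + 0.11×24.7) / (1 + 0.034×21.7 + 0.11×6.11) = 3.105/2.41 = 1.288 kJ/s.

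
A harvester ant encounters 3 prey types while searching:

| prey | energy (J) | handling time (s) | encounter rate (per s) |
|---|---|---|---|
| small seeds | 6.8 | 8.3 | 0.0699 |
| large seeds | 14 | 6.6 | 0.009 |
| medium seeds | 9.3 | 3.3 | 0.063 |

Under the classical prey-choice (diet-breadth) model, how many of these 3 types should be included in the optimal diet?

Profitabilities (E/h, J/s): medium seeds 2.82, large seeds 2.12, small seeds 0.819. Add prey in this order while the next type's profitability exceeds the intake rate on those already taken.
Rate on top 1: 0.4851. large seeds: 2.12 > 0.4851 → include.
Rate on top 2: 0.5617. small seeds: 0.819 > 0.5617 → include.
Optimal diet: medium seeds, large seeds, small seeds — 3 of 3 types.

3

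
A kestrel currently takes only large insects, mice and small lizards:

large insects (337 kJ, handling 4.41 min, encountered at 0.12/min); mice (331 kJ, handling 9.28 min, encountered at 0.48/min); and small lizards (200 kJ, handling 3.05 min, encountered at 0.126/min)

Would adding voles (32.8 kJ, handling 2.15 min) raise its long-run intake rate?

No

Intake rate on the current diet: R = (0.12×337 + 0.48×331 + 0.126×200) / (1 + 0.12×4.41 + 0.48×9.28 + 0.126×3.05) = 224.5/6.368 = 35.26 kJ/min.
Profitability of voles: 32.8/2.15 = 15.26 kJ/min.
15.26 < 35.26, so adding voles would lower the average — exclude it.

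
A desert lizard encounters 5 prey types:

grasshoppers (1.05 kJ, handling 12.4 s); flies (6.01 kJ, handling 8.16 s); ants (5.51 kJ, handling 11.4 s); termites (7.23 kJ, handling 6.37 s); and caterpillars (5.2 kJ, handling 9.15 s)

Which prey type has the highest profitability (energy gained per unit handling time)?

In descending order of E/h:
termites: 7.23/6.37 = 1.14 kJ/s
flies: 6.01/8.16 = 0.737 kJ/s
caterpillars: 5.2/9.15 = 0.568 kJ/s
ants: 5.51/11.4 = 0.483 kJ/s
grasshoppers: 1.05/12.4 = 0.0847 kJ/s

termites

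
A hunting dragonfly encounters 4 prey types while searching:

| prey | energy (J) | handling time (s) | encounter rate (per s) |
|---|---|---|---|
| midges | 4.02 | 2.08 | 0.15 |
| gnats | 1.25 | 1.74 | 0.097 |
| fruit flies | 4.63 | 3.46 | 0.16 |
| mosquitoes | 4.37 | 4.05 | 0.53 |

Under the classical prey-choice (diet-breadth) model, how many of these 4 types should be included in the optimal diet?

Profitabilities (E/h, J/s): midges 1.93, fruit flies 1.34, mosquitoes 1.08, gnats 0.718. Add prey in this order while the next type's profitability exceeds the intake rate on those already taken.
Rate on top 1: 0.4596. fruit flies: 1.34 > 0.4596 → include.
Rate on top 2: 0.7203. mosquitoes: 1.08 > 0.7203 → include.
Rate on top 3: 0.9122. gnats: 0.718 < 0.9122 → exclude; stop.
Optimal diet: midges, fruit flies, mosquitoes — 3 of 4 types.

3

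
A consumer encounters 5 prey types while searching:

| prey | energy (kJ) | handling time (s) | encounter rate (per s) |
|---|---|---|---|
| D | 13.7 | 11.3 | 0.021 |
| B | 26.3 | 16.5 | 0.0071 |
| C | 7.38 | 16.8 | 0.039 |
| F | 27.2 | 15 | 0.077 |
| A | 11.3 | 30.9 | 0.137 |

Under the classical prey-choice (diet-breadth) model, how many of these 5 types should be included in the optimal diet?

Profitabilities (E/h, kJ/s): F 1.81, B 1.59, D 1.21, C 0.439, A 0.366. Add prey in this order while the next type's profitability exceeds the intake rate on those already taken.
Rate on top 1: 0.9719. B: 1.59 > 0.9719 → include.
Rate on top 2: 1.004. D: 1.21 > 1.004 → include.
Rate on top 3: 1.024. C: 0.439 < 1.024 → exclude; stop.
Optimal diet: F, B, D — 3 of 5 types.

3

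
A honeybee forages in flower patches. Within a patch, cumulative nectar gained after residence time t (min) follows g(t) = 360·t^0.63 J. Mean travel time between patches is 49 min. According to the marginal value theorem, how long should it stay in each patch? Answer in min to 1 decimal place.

Maximise g(t)/(T+t): set derivative to zero → g'(t)(T+t) = g(t).
g'(t) = 0.63·360·t^-0.37. Setting 0.63·360·t^-0.37 = 360·t^0.63/(49+t) gives 0.63(49+t) = t, so 0.37·t = 0.63×49.
t* = 0.63×49/0.37 = 83.43 min.

83.4 min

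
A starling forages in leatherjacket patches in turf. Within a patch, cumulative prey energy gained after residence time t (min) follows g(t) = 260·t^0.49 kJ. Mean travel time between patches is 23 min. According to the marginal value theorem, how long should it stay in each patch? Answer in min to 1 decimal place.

Maximise g(t)/(T+t): set derivative to zero → g'(t)(T+t) = g(t).
g'(t) = 0.49·260·t^-0.51. Setting 0.49·260·t^-0.51 = 260·t^0.49/(23+t) gives 0.49(23+t) = t, so 0.51·t = 0.49×23.
t* = 0.49×23/0.51 = 22.1 min.

22.1 min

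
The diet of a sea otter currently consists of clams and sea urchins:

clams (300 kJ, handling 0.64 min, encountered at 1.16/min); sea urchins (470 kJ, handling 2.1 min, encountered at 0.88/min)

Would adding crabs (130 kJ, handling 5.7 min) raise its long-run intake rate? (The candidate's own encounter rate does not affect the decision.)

No

On clams and sea urchins alone, R = ΣλE/(1+Σλh) = 761.6/3.59 = 212.1 kJ/min.
Profitability of crabs: 130/5.7 = 22.81 kJ/min.
Since 22.81 < R, time spent handling crabs is better spent searching.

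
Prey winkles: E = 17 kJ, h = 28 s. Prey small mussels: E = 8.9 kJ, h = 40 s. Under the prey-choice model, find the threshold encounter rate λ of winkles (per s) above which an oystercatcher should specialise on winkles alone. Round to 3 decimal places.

0.021 per s

The zero-one rule: include small mussels iff E₂/h₂ > λE₁/(1+λh₁). Equality gives the switch point.
λE₁h₂ = E₂ + λE₂h₁ ⇒ λ = E₂/(E₁h₂ − E₂h₁) = 8.9/(680 − 249.2) = 0.02066 per s.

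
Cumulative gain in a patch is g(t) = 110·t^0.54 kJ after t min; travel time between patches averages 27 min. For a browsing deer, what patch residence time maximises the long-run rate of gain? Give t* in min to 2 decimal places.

31.70 min

Maximise g(t)/(T+t): set derivative to zero → g'(t)(T+t) = g(t).
g'(t) = 0.54·110·t^-0.46. Setting 0.54·110·t^-0.46 = 110·t^0.54/(27+t) gives 0.54(27+t) = t, so 0.46·t = 0.54×27.
t* = 0.54×27/0.46 = 31.7 min.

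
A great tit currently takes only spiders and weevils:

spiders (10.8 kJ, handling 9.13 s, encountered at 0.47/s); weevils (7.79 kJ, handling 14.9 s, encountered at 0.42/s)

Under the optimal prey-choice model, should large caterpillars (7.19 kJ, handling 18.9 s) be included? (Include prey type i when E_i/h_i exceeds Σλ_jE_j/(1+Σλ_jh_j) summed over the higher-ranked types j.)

On spiders and weevils alone, R = ΣλE/(1+Σλh) = 8.348/11.55 = 0.7228 kJ/s.
large caterpillars: E/h = 7.19/18.9 = 0.3804 kJ/s.
Since 0.3804 < R, time spent handling large caterpillars is better spent searching.

No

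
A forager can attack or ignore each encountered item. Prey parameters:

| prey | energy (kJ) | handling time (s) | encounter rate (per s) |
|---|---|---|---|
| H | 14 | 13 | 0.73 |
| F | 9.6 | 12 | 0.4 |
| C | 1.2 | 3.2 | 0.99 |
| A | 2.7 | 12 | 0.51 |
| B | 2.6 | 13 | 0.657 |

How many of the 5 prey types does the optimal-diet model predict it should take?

1

Profitabilities (E/h, kJ/s): H 1.08, F 0.8, C 0.375, A 0.225, B 0.2. Add prey in this order while the next type's profitability exceeds the intake rate on those already taken.
Rate on top 1: 0.9743. F: 0.8 < 0.9743 → exclude; stop.
Optimal diet: H — 1 of 5 types.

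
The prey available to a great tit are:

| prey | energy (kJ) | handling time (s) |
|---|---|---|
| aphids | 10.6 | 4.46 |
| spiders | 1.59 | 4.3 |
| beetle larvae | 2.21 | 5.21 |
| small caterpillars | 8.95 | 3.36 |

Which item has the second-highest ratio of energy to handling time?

aphids

Profitability E/h (kJ/s): aphids = 10.6/4.46 = 2.38, spiders = 1.59/4.3 = 0.37, beetle larvae = 2.21/5.21 = 0.424, small caterpillars = 8.95/3.36 = 2.66.
Ranked: small caterpillars > aphids > beetle larvae > spiders.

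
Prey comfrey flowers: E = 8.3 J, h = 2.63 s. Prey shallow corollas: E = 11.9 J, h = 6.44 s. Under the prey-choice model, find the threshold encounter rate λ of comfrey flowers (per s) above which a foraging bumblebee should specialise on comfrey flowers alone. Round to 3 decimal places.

The zero-one rule: include shallow corollas iff E₂/h₂ > λE₁/(1+λh₁). Equality gives the switch point.
λE₁h₂ = E₂ + λE₂h₁ ⇒ λ = E₂/(E₁h₂ − E₂h₁) = 11.9/(53.45 − 31.3) = 0.5371 per s.

0.537 per s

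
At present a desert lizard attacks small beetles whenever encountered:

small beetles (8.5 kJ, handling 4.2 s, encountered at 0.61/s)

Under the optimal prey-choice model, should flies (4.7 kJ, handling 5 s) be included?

On small beetles alone, R = ΣλE/(1+Σλh) = 5.185/3.562 = 1.456 kJ/s.
flies: E/h = 4.7/5 = 0.94 kJ/s.
0.94 < 1.456, so adding flies would lower the average — exclude it.

No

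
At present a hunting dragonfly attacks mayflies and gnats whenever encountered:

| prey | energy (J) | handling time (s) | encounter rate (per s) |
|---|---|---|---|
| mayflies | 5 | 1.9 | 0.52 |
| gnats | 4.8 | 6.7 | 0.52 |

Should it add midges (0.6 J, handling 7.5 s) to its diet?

No

Intake rate on the current diet: R = (0.52×5 + 0.52×4.8) / (1 + 0.52×1.9 + 0.52×6.7) = 5.096/5.472 = 0.9313 J/s.
midges: E/h = 0.6/7.5 = 0.08 J/s.
Since 0.08 < R, time spent handling midges is better spent searching.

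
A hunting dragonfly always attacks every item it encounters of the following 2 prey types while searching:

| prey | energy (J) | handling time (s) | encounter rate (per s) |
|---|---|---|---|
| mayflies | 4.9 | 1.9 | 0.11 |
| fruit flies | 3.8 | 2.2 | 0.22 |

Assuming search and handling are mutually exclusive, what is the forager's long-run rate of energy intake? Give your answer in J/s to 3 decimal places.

0.812 J/s

R = (0.11×4.9 + 0.22×3.8) / (1 + 0.11×1.9 + 0.22×2.2) = 1.375/1.693 = 0.8122 J/s.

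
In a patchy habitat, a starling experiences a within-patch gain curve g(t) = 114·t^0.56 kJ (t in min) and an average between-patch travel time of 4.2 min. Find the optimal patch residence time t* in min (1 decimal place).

By the marginal value theorem, leave when the instantaneous gain rate g'(t) equals the habitat-wide average g(t)/(T + t).
g'(t) = 0.56·114·t^-0.44. Setting 0.56·114·t^-0.44 = 114·t^0.56/(4.2+t) gives 0.56(4.2+t) = t, so 0.44·t = 0.56×4.2.
t* = 0.56×4.2/0.44 = 5.345 min.

5.3 min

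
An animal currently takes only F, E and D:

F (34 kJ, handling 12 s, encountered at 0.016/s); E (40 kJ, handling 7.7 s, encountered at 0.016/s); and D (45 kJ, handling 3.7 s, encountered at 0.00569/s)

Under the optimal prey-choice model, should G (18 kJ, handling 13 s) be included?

Yes

On F, E and D alone, R = ΣλE/(1+Σλh) = 1.44/1.336 = 1.078 kJ/s.
Profitability of G: 18/13 = 1.385 kJ/s.
1.385 > 1.078, so adding G raises the average — include it.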